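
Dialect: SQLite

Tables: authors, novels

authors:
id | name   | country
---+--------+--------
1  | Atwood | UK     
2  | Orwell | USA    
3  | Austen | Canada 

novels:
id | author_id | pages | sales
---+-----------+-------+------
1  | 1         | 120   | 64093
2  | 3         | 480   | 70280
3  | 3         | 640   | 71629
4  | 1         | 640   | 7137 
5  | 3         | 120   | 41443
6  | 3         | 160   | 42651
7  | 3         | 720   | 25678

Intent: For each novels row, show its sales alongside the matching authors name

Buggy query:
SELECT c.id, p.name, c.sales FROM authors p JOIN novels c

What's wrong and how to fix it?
Bug: JOIN with no ON clause produces a cartesian product; every novels row pairs with every authors row

Fix: Add ON c.author_id = p.id to the JOIN

Corrected query:
SELECT c.id, p.name, c.sales FROM authors p JOIN novels c ON c.author_id = p.id

Result:
id | name   | sales
---+--------+------
1  | Atwood | 64093
2  | Austen | 70280
3  | Austen | 71629
4  | Atwood | 7137 
5  | Austen | 41443
6  | Austen | 42651
7  | Austen | 25678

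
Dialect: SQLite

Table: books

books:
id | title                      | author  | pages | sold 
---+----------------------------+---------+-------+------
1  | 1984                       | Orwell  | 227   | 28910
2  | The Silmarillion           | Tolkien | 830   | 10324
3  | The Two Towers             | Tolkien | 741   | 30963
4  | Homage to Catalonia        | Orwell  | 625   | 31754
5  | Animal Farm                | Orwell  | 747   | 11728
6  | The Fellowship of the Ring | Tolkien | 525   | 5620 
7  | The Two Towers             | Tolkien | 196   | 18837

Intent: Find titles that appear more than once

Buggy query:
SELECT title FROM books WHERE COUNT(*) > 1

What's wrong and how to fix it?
Bug: COUNT(*) is an aggregate and cannot be used in WHERE

Fix: GROUP BY title, then filter groups with HAVING COUNT(*) > 1

Corrected query:
SELECT title FROM books GROUP BY title HAVING COUNT(*) > 1

Result:
title         
--------------
The Two Towers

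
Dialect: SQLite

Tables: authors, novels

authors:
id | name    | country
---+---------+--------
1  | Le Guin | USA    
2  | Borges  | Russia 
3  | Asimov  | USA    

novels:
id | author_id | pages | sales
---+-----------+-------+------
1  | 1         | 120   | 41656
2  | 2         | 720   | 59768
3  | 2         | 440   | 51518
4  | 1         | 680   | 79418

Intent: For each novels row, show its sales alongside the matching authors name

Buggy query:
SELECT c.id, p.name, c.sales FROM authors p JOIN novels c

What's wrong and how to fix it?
Bug: JOIN with no ON clause produces a cartesian product; every novels row pairs with every authors row

Fix: Specify the join condition linking the foreign key to the parent id

Corrected query:
SELECT c.id, p.name, c.sales FROM authors p JOIN novels c ON c.author_id = p.id

Result:
id | name    | sales
---+---------+------
1  | Le Guin | 41656
2  | Borges  | 59768
3  | Borges  | 51518
4  | Le Guin | 79418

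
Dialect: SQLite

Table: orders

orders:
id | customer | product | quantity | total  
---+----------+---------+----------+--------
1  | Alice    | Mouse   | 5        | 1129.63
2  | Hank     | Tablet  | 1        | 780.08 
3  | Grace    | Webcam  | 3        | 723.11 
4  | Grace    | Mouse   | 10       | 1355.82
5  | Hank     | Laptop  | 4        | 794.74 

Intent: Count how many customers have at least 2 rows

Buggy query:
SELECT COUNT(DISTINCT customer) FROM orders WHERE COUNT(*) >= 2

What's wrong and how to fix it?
Bug: WHERE filters individual rows, not groups, so a group-level COUNT is invalid there

Fix: Use a subquery that GROUPs and filters with HAVING, then count its rows

Corrected query:
SELECT COUNT(*) FROM (SELECT customer FROM orders GROUP BY customer HAVING COUNT(*) >= 2)

Result:
COUNT(*)
--------
2       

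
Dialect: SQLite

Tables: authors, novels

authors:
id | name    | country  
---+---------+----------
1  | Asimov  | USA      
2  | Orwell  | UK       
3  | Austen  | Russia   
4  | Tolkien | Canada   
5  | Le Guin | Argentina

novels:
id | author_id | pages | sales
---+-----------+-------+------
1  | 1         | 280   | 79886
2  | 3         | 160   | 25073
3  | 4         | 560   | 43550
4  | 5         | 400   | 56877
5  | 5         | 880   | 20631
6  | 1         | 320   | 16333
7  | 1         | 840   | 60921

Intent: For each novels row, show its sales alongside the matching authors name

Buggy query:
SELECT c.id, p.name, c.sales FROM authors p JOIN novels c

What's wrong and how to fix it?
Bug: Missing join condition: each novels row is matched to all authors rows instead of just its own

Fix: Specify the join condition linking the foreign key to the parent id

Corrected query:
SELECT c.id, p.name, c.sales FROM authors p JOIN novels c ON c.author_id = p.id

Result:
id | name    | sales
---+---------+------
1  | Asimov  | 79886
2  | Austen  | 25073
3  | Tolkien | 43550
4  | Le Guin | 56877
5  | Le Guin | 20631
6  | Asimov  | 16333
7  | Asimov  | 60921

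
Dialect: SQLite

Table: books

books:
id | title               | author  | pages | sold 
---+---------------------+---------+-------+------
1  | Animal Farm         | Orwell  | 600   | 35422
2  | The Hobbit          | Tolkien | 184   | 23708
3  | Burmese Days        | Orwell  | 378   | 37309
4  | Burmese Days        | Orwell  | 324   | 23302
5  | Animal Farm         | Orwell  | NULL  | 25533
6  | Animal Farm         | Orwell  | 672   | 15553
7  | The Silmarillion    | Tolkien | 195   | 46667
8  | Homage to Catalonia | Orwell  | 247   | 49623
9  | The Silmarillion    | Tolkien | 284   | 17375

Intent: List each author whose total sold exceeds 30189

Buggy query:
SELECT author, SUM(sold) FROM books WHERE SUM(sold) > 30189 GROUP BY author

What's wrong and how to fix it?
Bug: Aggregate functions cannot appear in a WHERE clause

Fix: Use HAVING (which filters groups after aggregation) instead of WHERE

Corrected query:
SELECT author, SUM(sold) FROM books GROUP BY author HAVING SUM(sold) > 30189

Result:
author  | SUM(sold)
--------+----------
Orwell  | 186742   
Tolkien | 87750    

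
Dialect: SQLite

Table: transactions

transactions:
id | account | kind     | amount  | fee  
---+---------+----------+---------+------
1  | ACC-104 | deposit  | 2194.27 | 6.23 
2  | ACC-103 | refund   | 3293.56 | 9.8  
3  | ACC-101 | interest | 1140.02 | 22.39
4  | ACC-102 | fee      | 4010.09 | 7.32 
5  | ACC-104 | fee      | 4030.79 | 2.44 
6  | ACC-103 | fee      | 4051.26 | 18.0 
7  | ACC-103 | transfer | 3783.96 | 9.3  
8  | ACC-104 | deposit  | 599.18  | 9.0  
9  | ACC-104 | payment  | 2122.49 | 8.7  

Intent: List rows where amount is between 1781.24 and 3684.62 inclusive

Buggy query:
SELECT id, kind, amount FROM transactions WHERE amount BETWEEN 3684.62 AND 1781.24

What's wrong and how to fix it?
Bug: The bounds are reversed; BETWEEN a AND b requires a <= b to match anything

Fix: Write BETWEEN 1781.24 AND 3684.62

Corrected query:
SELECT id, kind, amount FROM transactions WHERE amount BETWEEN 1781.24 AND 3684.62

Result:
id | kind    | amount 
---+---------+--------
1  | deposit | 2194.27
2  | refund  | 3293.56
9  | payment | 2122.49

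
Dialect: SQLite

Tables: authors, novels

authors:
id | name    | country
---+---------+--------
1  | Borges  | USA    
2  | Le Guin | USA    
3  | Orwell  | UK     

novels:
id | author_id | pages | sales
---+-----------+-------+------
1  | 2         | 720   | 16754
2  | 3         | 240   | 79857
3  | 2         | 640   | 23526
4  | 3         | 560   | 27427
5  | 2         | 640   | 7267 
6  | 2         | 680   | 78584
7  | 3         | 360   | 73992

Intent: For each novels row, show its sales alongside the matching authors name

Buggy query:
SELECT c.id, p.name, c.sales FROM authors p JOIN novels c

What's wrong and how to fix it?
Bug: JOIN with no ON clause produces a cartesian product; every novels row pairs with every authors row

Fix: Add ON c.author_id = p.id to the JOIN

Corrected query:
SELECT c.id, p.name, c.sales FROM authors p JOIN novels c ON c.author_id = p.id

Result:
id | name    | sales
---+---------+------
1  | Le Guin | 16754
2  | Orwell  | 79857
3  | Le Guin | 23526
4  | Orwell  | 27427
5  | Le Guin | 7267 
6  | Le Guin | 78584
7  | Orwell  | 73992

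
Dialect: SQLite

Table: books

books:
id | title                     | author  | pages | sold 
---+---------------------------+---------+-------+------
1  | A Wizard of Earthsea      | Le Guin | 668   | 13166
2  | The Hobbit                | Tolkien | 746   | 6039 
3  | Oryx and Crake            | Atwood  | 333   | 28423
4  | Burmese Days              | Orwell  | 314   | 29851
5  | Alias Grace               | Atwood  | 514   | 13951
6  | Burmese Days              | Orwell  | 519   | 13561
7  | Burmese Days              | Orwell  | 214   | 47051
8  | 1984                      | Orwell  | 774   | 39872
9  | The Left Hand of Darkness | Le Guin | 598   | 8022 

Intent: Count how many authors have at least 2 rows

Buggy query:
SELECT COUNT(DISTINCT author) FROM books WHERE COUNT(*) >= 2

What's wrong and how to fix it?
Bug: WHERE filters individual rows, not groups, so a group-level COUNT is invalid there

Fix: Use a subquery that GROUPs and filters with HAVING, then count its rows

Corrected query:
SELECT COUNT(*) FROM (SELECT author FROM books GROUP BY author HAVING COUNT(*) >= 2)

Result:
COUNT(*)
--------
3       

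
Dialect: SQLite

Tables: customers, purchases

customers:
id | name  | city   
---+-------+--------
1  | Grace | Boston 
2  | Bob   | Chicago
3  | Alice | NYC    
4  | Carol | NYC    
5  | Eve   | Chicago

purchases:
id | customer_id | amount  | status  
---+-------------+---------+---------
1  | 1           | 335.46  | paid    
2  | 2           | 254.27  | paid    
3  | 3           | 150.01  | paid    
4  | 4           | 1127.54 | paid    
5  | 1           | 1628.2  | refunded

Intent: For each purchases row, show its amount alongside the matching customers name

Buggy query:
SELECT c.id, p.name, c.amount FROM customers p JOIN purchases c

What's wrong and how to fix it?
Bug: Missing join condition: each purchases row is matched to all customers rows instead of just its own

Fix: Specify the join condition linking the foreign key to the parent id

Corrected query:
SELECT c.id, p.name, c.amount FROM customers p JOIN purchases c ON c.customer_id = p.id

Result:
id | name  | amount 
---+-------+--------
1  | Grace | 335.46 
2  | Bob   | 254.27 
3  | Alice | 150.01 
4  | Carol | 1127.54
5  | Grace | 1628.2 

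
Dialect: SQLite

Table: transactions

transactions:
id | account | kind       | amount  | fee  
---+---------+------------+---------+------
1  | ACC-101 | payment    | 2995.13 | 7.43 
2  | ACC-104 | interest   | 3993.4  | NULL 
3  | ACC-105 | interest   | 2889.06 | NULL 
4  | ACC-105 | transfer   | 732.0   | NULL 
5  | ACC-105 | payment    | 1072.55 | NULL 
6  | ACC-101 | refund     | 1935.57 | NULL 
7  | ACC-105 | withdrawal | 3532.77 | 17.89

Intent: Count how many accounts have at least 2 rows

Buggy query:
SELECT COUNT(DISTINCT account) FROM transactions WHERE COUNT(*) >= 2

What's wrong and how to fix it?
Bug: COUNT(*) cannot appear in WHERE; the per-group count doesn't exist yet

Fix: Use a subquery that GROUPs and filters with HAVING, then count its rows

Corrected query:
SELECT COUNT(*) FROM (SELECT account FROM transactions GROUP BY account HAVING COUNT(*) >= 2)

Result:
COUNT(*)
--------
2       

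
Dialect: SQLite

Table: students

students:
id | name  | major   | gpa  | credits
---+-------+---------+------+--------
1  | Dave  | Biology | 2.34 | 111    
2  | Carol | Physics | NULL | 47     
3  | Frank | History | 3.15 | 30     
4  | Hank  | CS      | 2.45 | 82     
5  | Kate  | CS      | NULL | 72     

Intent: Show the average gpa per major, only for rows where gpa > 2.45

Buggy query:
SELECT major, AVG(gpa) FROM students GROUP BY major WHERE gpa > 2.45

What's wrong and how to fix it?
Bug: Row-level WHERE must come before GROUP BY in the clause order

Fix: Place WHERE between FROM and GROUP BY

Corrected query:
SELECT major, AVG(gpa) FROM students WHERE gpa > 2.45 GROUP BY major

Result:
major   | AVG(gpa)
--------+---------
History | 3.15    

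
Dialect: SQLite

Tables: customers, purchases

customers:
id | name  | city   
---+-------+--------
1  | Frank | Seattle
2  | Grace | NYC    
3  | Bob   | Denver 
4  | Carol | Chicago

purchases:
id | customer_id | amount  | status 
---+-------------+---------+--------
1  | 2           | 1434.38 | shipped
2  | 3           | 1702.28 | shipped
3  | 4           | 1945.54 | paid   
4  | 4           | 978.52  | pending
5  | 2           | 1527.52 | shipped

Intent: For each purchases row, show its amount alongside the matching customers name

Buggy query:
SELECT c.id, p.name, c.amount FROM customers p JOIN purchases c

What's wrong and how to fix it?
Bug: JOIN with no ON clause produces a cartesian product; every purchases row pairs with every customers row

Fix: Add ON c.customer_id = p.id to the JOIN

Corrected query:
SELECT c.id, p.name, c.amount FROM customers p JOIN purchases c ON c.customer_id = p.id

Result:
id | name  | amount 
---+-------+--------
1  | Grace | 1434.38
2  | Bob   | 1702.28
3  | Carol | 1945.54
4  | Carol | 978.52 
5  | Grace | 1527.52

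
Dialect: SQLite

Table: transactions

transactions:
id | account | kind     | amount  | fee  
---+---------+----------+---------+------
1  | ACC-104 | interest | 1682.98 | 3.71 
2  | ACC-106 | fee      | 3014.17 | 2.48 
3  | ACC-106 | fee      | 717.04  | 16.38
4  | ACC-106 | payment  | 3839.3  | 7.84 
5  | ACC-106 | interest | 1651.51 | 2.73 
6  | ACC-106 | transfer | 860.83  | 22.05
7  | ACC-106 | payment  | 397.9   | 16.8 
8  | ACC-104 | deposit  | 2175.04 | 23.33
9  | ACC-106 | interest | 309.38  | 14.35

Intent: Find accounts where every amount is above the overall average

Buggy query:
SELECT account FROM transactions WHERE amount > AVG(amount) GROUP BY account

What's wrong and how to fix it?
Bug: WHERE evaluates per row before aggregation, so AVG() is unavailable

Fix: Use a subquery for AVG and a HAVING MIN(...) filter so the condition holds for every row in the group

Corrected query:
SELECT account FROM transactions GROUP BY account HAVING MIN(amount) > (SELECT AVG(amount) FROM transactions)

Result:
account
-------
ACC-104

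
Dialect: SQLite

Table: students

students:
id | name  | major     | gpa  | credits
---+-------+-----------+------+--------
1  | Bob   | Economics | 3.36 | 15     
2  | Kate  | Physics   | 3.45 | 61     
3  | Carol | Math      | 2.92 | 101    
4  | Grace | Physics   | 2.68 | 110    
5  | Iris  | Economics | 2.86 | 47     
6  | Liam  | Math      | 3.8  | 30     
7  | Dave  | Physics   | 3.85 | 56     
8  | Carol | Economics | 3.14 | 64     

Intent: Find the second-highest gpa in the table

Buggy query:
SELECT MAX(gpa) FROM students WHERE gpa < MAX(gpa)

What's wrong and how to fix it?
Bug: The inner MAX is an aggregate inside WHERE, which is not allowed

Fix: Put the inner MAX in a scalar subquery

Corrected query:
SELECT MAX(gpa) FROM students WHERE gpa < (SELECT MAX(gpa) FROM students)

Result:
MAX(gpa)
--------
3.8     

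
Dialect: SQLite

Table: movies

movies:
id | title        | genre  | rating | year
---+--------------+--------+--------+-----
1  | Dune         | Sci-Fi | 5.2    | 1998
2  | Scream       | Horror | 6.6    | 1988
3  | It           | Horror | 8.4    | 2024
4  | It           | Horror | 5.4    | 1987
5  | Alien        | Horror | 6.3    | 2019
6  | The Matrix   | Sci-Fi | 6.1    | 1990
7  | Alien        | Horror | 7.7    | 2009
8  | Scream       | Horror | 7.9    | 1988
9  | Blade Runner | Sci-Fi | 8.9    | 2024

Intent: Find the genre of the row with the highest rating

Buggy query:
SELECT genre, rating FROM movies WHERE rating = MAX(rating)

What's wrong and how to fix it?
Bug: MAX(rating) is an aggregate and cannot be used directly in WHERE

Fix: Use a subquery: WHERE rating = (SELECT MAX(rating) FROM movies)

Corrected query:
SELECT genre, rating FROM movies WHERE rating = (SELECT MAX(rating) FROM movies)

Result:
genre  | rating
-------+-------
Sci-Fi | 8.9   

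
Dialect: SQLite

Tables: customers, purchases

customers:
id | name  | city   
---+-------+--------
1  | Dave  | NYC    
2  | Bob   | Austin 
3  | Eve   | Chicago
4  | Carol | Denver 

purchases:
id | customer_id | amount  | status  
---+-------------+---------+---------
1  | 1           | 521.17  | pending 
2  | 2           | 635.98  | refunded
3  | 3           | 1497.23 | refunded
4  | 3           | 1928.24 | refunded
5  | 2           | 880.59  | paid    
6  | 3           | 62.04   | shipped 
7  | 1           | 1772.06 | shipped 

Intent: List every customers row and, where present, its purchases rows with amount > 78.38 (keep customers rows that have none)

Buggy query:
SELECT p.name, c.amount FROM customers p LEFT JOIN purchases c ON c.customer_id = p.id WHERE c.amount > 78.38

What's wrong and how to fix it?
Bug: Filtering c.amount in WHERE discards the NULL rows produced by LEFT JOIN, turning it into an inner join

Fix: Move the right-table condition into the ON clause so unmatched parents are kept

Corrected query:
SELECT p.name, c.amount FROM customers p LEFT JOIN purchases c ON c.customer_id = p.id AND c.amount > 78.38

Result:
name  | amount 
------+--------
Dave  | 521.17 
Dave  | 1772.06
Bob   | 635.98 
Bob   | 880.59 
Eve   | 1497.23
Eve   | 1928.24
Carol | NULL   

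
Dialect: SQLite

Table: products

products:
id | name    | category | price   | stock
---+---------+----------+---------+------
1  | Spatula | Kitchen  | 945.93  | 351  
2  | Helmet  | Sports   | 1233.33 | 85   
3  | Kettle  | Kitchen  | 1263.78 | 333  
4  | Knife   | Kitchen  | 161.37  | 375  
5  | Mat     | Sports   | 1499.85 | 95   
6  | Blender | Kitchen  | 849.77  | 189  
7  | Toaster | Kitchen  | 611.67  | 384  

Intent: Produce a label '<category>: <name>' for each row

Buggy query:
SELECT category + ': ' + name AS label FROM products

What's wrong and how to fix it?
Bug: '+' is numeric addition; on text columns SQLite converts them to 0 instead of concatenating

Fix: Use the || operator for string concatenation

Corrected query:
SELECT category || ': ' || name AS label FROM products

Result:
label           
----------------
Kitchen: Spatula
Sports: Helmet  
Kitchen: Kettle 
Kitchen: Knife  
Sports: Mat     
Kitchen: Blender
Kitchen: Toaster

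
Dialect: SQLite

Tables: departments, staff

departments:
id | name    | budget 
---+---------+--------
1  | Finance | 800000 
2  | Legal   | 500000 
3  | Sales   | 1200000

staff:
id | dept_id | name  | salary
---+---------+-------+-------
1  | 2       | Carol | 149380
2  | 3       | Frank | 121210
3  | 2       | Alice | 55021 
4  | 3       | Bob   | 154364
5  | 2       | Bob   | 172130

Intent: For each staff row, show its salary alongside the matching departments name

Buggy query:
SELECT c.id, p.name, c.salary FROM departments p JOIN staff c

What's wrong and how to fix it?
Bug: Missing join condition: each staff row is matched to all departments rows instead of just its own

Fix: Add ON c.dept_id = p.id to the JOIN

Corrected query:
SELECT c.id, p.name, c.salary FROM departments p JOIN staff c ON c.dept_id = p.id

Result:
id | name  | salary
---+-------+-------
1  | Legal | 149380
2  | Sales | 121210
3  | Legal | 55021 
4  | Sales | 154364
5  | Legal | 172130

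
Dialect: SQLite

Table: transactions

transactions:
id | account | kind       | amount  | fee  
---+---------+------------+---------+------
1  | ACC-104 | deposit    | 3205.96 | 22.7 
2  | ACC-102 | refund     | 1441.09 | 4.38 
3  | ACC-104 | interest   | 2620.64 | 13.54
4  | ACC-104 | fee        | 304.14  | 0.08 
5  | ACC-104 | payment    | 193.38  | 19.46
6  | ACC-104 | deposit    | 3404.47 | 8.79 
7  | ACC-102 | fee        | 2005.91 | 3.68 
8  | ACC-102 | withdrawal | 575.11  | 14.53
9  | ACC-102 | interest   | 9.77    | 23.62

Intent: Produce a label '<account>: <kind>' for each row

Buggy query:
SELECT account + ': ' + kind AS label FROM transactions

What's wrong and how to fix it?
Bug: SQLite uses || for string concatenation; + coerces text to numbers (yielding 0)

Fix: Replace + with || to concatenate text

Corrected query:
SELECT account || ': ' || kind AS label FROM transactions

Result:
label              
-------------------
ACC-104: deposit   
ACC-102: refund    
ACC-104: interest  
ACC-104: fee       
ACC-104: payment   
ACC-104: deposit   
ACC-102: fee       
ACC-102: withdrawal
ACC-102: interest  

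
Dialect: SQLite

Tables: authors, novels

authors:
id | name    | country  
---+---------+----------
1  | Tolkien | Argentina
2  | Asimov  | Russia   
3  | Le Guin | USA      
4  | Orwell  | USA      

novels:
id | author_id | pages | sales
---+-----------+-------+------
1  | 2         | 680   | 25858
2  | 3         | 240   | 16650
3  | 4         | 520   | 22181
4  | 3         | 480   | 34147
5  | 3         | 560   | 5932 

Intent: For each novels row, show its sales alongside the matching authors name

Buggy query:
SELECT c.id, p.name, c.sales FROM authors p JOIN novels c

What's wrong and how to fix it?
Bug: Missing join condition: each novels row is matched to all authors rows instead of just its own

Fix: Specify the join condition linking the foreign key to the parent id

Corrected query:
SELECT c.id, p.name, c.sales FROM authors p JOIN novels c ON c.author_id = p.id

Result:
id | name    | sales
---+---------+------
1  | Asimov  | 25858
2  | Le Guin | 16650
3  | Orwell  | 22181
4  | Le Guin | 34147
5  | Le Guin | 5932 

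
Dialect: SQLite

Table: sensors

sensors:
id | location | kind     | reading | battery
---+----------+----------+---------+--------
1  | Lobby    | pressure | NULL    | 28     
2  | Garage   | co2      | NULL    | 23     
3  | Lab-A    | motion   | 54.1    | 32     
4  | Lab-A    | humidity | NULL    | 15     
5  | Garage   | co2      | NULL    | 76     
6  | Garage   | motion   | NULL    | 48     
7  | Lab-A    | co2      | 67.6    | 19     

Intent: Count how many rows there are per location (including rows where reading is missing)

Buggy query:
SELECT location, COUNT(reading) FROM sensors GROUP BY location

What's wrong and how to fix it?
Bug: COUNT(column) counts non-NULL values only; rows with NULL reading aren't counted

Fix: Use COUNT(*) to count all rows regardless of NULL

Corrected query:
SELECT location, COUNT(*) FROM sensors GROUP BY location

Result:
location | COUNT(*)
---------+---------
Garage   | 3       
Lab-A    | 3       
Lobby    | 1       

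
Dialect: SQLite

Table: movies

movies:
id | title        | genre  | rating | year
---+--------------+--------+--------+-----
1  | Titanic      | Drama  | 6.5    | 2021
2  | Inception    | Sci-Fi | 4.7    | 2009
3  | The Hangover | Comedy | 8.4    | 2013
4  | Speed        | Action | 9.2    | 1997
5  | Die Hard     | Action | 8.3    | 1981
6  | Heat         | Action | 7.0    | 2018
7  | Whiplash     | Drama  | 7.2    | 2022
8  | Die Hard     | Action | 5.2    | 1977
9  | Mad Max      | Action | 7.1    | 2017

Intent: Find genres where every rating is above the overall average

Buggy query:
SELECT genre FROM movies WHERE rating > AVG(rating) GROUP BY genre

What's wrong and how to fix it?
Bug: WHERE evaluates per row before aggregation, so AVG() is unavailable

Fix: Compute the overall average in a scalar subquery and compare each group's MIN against it in HAVING

Corrected query:
SELECT genre FROM movies GROUP BY genre HAVING MIN(rating) > (SELECT AVG(rating) FROM movies)

Result:
genre 
------
Comedy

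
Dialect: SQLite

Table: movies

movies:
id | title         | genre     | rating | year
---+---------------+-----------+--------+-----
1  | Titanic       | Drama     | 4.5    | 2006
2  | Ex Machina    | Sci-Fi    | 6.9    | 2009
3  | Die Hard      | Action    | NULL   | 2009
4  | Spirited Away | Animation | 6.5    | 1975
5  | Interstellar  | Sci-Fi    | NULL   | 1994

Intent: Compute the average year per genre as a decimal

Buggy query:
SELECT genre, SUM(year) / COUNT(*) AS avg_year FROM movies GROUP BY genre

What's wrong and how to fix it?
Bug: SUM(year) and COUNT(*) are both integers; the division truncates the fractional part

Fix: Multiply by 1.0 (or CAST to REAL) to force floating-point division

Corrected query:
SELECT genre, SUM(year) * 1.0 / COUNT(*) AS avg_year FROM movies GROUP BY genre

Result:
genre     | avg_year
----------+---------
Action    | 2009    
Animation | 1975    
Drama     | 2006    
Sci-Fi    | 2001.5  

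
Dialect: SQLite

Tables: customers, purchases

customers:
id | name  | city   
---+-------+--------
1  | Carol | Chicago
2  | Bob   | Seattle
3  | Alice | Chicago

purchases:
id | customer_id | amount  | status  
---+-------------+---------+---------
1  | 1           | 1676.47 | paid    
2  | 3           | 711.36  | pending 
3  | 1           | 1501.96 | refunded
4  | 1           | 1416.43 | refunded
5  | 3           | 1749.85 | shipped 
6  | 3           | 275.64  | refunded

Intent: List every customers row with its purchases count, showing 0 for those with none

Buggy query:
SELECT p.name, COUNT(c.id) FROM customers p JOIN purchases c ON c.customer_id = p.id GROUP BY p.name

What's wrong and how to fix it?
Bug: An inner join excludes parents with zero children

Fix: Use LEFT JOIN so parents without children still appear (COUNT(c.id) gives 0)

Corrected query:
SELECT p.name, COUNT(c.id) FROM customers p LEFT JOIN purchases c ON c.customer_id = p.id GROUP BY p.name

Result:
name  | COUNT(c.id)
------+------------
Alice | 3          
Bob   | 0          
Carol | 3          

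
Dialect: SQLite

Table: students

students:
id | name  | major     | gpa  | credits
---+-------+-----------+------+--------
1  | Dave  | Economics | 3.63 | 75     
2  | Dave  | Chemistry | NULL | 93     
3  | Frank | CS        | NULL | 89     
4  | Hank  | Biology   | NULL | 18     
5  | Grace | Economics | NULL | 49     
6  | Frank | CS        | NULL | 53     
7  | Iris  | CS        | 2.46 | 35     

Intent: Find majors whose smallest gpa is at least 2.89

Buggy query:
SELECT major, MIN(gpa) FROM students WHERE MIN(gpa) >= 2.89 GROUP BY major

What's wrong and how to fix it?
Bug: MIN() in WHERE is a misuse of aggregate

Fix: Use HAVING for the per-group MIN condition

Corrected query:
SELECT major, MIN(gpa) FROM students GROUP BY major HAVING MIN(gpa) >= 2.89

Result:
major     | MIN(gpa)
----------+---------
Economics | 3.63    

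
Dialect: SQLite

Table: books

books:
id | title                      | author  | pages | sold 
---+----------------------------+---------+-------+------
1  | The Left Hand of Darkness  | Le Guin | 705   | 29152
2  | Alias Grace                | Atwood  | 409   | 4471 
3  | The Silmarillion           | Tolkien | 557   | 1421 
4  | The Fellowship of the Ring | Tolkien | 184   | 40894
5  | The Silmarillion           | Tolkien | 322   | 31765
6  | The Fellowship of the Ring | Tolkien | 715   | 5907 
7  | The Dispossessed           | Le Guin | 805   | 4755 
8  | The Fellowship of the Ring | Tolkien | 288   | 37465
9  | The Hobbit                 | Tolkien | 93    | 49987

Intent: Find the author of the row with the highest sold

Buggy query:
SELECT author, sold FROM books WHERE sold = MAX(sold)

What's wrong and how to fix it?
Bug: WHERE is evaluated per row; an aggregate over the whole table isn't defined there

Fix: Wrap MAX in a scalar subquery so WHERE compares against a single value

Corrected query:
SELECT author, sold FROM books WHERE sold = (SELECT MAX(sold) FROM books)

Result:
author  | sold 
--------+------
Tolkien | 49987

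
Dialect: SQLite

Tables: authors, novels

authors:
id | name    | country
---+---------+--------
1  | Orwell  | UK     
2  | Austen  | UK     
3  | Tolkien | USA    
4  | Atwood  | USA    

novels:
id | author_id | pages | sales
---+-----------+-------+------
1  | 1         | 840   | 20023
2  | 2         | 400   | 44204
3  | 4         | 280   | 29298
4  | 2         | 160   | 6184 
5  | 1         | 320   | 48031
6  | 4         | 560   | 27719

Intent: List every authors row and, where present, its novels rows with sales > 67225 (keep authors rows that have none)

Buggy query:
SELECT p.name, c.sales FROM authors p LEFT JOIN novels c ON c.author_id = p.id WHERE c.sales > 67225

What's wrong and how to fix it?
Bug: A WHERE condition on the right-hand table after LEFT JOIN drops unmatched parents

Fix: Move the right-table condition into the ON clause so unmatched parents are kept

Corrected query:
SELECT p.name, c.sales FROM authors p LEFT JOIN novels c ON c.author_id = p.id AND c.sales > 67225

Result:
name    | sales
--------+------
Orwell  | NULL 
Austen  | NULL 
Tolkien | NULL 
Atwood  | NULL 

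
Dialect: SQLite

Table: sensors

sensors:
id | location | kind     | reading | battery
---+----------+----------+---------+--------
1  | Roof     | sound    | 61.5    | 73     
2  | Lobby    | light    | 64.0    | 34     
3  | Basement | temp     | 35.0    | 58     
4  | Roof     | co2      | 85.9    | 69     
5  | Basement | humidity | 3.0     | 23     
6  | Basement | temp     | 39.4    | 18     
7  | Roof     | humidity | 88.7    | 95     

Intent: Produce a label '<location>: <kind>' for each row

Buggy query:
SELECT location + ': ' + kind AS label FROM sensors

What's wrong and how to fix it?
Bug: SQLite uses || for string concatenation; + coerces text to numbers (yielding 0)

Fix: Replace + with || to concatenate text

Corrected query:
SELECT location || ': ' || kind AS label FROM sensors

Result:
label             
------------------
Roof: sound       
Lobby: light      
Basement: temp    
Roof: co2         
Basement: humidity
Basement: temp    
Roof: humidity    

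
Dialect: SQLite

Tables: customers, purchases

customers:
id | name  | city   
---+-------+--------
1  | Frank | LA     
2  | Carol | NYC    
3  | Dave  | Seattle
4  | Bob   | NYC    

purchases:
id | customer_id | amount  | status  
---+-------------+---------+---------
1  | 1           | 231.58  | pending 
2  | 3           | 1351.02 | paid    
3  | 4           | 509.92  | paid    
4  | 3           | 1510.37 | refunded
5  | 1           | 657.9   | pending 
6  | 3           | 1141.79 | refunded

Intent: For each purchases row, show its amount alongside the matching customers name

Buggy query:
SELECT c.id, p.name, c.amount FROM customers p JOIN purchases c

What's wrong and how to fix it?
Bug: Missing join condition: each purchases row is matched to all customers rows instead of just its own

Fix: Add ON c.customer_id = p.id to the JOIN

Corrected query:
SELECT c.id, p.name, c.amount FROM customers p JOIN purchases c ON c.customer_id = p.id

Result:
id | name  | amount 
---+-------+--------
1  | Frank | 231.58 
2  | Dave  | 1351.02
3  | Bob   | 509.92 
4  | Dave  | 1510.37
5  | Frank | 657.9  
6  | Dave  | 1141.79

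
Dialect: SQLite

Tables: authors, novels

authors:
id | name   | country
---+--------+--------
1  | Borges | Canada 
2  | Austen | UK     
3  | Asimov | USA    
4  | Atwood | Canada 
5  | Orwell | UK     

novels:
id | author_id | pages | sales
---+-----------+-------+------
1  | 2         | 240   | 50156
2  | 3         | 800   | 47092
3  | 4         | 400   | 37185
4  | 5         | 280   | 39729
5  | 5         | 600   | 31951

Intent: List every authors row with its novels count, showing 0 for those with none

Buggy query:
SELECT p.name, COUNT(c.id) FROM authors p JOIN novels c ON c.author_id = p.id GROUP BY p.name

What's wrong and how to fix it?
Bug: INNER JOIN drops authors rows that have no matching novels rows

Fix: Use LEFT JOIN so parents without children still appear (COUNT(c.id) gives 0)

Corrected query:
SELECT p.name, COUNT(c.id) FROM authors p LEFT JOIN novels c ON c.author_id = p.id GROUP BY p.name

Result:
name   | COUNT(c.id)
-------+------------
Asimov | 1          
Atwood | 1          
Austen | 1          
Borges | 0          
Orwell | 2          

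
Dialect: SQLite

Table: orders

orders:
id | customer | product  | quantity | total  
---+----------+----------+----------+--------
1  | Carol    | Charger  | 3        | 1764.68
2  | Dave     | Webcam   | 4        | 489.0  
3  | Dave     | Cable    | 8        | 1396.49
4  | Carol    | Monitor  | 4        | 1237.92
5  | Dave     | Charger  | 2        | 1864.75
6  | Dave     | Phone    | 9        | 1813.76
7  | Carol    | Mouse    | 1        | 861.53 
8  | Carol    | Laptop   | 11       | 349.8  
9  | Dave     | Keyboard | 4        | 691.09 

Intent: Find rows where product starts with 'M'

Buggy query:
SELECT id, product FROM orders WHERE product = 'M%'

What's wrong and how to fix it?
Bug: '=' compares the literal string including the % character; pattern matching needs LIKE

Fix: Replace '=' with LIKE so 'M%' is treated as a pattern

Corrected query:
SELECT id, product FROM orders WHERE product LIKE 'M%'

Result:
id | product
---+--------
4  | Monitor
7  | Mouse  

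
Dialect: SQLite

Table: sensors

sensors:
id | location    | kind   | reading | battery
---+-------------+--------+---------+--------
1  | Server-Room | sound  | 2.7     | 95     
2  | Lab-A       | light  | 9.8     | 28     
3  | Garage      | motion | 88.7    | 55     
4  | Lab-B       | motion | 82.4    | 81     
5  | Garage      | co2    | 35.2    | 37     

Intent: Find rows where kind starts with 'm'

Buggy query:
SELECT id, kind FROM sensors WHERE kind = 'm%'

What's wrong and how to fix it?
Bug: Wildcards only work with LIKE; '=' treats '%' as a literal character

Fix: Replace '=' with LIKE so 'm%' is treated as a pattern

Corrected query:
SELECT id, kind FROM sensors WHERE kind LIKE 'm%'

Result:
id | kind  
---+-------
3  | motion
4  | motion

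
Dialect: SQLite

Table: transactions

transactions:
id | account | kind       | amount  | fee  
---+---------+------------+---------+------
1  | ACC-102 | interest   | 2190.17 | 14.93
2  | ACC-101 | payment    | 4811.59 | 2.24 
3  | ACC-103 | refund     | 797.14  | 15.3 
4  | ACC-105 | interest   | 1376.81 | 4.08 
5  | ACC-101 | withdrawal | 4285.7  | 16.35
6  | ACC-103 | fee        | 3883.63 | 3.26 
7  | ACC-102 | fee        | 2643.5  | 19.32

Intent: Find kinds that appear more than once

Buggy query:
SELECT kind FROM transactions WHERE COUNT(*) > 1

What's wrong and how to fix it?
Bug: WHERE can't reference COUNT(*); aggregates are computed after WHERE

Fix: GROUP BY kind, then filter groups with HAVING COUNT(*) > 1

Corrected query:
SELECT kind FROM transactions GROUP BY kind HAVING COUNT(*) > 1

Result:
kind    
--------
fee     
interest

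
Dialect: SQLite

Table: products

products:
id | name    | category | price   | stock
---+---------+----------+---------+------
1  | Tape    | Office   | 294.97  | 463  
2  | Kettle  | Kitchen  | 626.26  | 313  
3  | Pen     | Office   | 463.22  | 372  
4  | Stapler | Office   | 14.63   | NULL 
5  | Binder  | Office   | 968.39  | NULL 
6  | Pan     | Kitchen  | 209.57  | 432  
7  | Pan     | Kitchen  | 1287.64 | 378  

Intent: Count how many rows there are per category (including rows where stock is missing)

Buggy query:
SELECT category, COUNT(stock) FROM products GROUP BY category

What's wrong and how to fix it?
Bug: COUNT(column) counts non-NULL values only; rows with NULL stock aren't counted

Fix: Replace COUNT(stock) with COUNT(*)

Corrected query:
SELECT category, COUNT(*) FROM products GROUP BY category

Result:
category | COUNT(*)
---------+---------
Kitchen  | 3       
Office   | 4       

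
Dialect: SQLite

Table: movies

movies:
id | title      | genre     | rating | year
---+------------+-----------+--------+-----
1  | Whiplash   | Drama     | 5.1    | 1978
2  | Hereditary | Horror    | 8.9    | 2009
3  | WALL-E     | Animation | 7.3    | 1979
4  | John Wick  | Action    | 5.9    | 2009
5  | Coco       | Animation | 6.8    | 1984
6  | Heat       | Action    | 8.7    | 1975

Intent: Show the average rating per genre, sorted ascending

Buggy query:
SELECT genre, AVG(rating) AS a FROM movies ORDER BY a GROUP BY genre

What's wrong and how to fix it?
Bug: GROUP BY must precede ORDER BY

Fix: Move ORDER BY to the end, after GROUP BY

Corrected query:
SELECT genre, AVG(rating) AS a FROM movies GROUP BY genre ORDER BY a

Result:
genre     | a   
----------+-----
Drama     | 5.1 
Animation | 7.05
Action    | 7.3 
Horror    | 8.9 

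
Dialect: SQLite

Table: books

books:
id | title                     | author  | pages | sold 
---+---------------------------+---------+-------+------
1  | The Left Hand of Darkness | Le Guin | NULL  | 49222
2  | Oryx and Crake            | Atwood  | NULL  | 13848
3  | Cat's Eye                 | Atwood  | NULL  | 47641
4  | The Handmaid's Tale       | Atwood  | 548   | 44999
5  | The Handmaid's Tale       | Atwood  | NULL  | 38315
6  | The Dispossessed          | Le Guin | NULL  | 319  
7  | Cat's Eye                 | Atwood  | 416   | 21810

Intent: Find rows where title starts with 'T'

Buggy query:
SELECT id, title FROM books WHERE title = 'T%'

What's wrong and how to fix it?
Bug: '=' compares the literal string including the % character; pattern matching needs LIKE

Fix: Replace '=' with LIKE so 'T%' is treated as a pattern

Corrected query:
SELECT id, title FROM books WHERE title LIKE 'T%'

Result:
id | title                    
---+--------------------------
1  | The Left Hand of Darkness
4  | The Handmaid's Tale      
5  | The Handmaid's Tale      
6  | The Dispossessed         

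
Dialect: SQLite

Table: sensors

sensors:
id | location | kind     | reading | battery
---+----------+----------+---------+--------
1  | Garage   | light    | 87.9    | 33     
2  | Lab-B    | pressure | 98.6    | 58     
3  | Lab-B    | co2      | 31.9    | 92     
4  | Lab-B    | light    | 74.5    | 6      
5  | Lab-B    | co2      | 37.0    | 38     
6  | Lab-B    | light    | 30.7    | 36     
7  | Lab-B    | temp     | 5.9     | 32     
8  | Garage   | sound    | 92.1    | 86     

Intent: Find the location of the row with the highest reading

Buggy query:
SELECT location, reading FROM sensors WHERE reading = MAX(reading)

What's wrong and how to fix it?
Bug: WHERE is evaluated per row; an aggregate over the whole table isn't defined there

Fix: Use a subquery: WHERE reading = (SELECT MAX(reading) FROM sensors)

Corrected query:
SELECT location, reading FROM sensors WHERE reading = (SELECT MAX(reading) FROM sensors)

Result:
location | reading
---------+--------
Lab-B    | 98.6   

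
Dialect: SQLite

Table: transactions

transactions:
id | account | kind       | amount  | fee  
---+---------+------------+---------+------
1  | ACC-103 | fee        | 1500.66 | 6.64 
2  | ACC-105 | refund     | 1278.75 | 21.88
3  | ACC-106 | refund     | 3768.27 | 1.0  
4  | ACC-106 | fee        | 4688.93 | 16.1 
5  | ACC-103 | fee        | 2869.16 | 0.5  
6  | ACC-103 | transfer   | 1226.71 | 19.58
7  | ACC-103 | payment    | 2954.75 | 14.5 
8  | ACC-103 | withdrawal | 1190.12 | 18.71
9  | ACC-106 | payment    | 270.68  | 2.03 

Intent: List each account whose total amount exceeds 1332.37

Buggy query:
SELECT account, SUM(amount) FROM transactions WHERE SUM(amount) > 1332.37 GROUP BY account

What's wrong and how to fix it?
Bug: WHERE runs before GROUP BY, so aggregates aren't available there

Fix: Move the aggregate condition to a HAVING clause

Corrected query:
SELECT account, SUM(amount) FROM transactions GROUP BY account HAVING SUM(amount) > 1332.37

Result:
account | SUM(amount)
--------+------------
ACC-103 | 9741.4     
ACC-106 | 8727.88    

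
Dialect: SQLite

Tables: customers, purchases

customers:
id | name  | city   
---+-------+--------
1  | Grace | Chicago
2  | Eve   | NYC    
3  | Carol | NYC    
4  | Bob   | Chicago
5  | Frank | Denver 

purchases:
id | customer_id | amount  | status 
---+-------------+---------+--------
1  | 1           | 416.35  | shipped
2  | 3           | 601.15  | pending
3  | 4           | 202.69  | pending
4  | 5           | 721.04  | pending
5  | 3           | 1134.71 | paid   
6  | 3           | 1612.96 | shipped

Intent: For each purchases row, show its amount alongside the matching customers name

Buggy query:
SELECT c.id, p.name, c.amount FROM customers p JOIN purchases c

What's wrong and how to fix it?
Bug: Missing join condition: each purchases row is matched to all customers rows instead of just its own

Fix: Specify the join condition linking the foreign key to the parent id

Corrected query:
SELECT c.id, p.name, c.amount FROM customers p JOIN purchases c ON c.customer_id = p.id

Result:
id | name  | amount 
---+-------+--------
1  | Grace | 416.35 
2  | Carol | 601.15 
3  | Bob   | 202.69 
4  | Frank | 721.04 
5  | Carol | 1134.71
6  | Carol | 1612.96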